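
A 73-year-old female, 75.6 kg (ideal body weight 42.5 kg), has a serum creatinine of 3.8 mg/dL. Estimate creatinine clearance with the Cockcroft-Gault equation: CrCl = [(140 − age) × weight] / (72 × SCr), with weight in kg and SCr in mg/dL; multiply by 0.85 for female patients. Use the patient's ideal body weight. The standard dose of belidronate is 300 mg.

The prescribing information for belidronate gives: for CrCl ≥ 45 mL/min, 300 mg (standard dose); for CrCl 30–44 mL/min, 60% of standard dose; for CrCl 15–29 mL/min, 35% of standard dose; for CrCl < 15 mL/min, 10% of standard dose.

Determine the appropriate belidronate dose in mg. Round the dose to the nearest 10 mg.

CrCl = (140 − 73) × 42.5 / (72 × 3.8) × 0.85 = 2847.5 / 273.60 × 0.85 ≈ 8.8 mL/min
CrCl ≈ 9 mL/min → bracket < 15 mL/min.
10% of 300 mg = 30 mg

30 mg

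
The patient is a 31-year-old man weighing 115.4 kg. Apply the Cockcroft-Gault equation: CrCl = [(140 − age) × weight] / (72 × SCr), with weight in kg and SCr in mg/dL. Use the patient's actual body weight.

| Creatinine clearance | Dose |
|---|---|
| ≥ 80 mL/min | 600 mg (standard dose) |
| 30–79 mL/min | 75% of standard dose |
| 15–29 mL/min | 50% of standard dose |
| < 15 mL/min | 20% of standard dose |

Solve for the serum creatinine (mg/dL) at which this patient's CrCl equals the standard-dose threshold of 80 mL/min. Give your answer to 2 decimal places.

Standard dose requires CrCl ≥ 80 mL/min.
Set (140 − 31) × 115.4 / (72 × SCr) = 80
SCr = (140 − 31) × 115.4 / (72 × 80) = 2.184 mg/dL

2.18 mg/dL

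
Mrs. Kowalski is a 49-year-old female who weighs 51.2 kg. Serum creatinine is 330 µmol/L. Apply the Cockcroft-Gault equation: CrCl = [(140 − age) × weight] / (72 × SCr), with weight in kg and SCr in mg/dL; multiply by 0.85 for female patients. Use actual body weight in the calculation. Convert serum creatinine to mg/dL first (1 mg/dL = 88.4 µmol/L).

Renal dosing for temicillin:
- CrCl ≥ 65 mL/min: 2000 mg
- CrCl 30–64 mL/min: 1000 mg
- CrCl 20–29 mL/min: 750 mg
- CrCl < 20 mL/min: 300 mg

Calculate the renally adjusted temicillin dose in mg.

SCr = 330 / 88.4 = 3.733 mg/dL
CrCl = (140 − 49) × 51.2 / (72 × 3.733) × 0.85 = 4659.2 / 268.78 × 0.85 ≈ 14.7 mL/min
CrCl ≈ 15 mL/min → bracket < 20 mL/min.
Dose for this bracket: 300 mg.

300 mg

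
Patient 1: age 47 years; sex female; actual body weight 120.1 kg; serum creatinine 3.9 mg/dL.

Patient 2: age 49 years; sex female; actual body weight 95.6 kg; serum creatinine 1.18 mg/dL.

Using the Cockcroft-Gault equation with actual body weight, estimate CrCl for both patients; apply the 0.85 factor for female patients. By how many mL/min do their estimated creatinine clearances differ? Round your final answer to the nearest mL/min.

53 mL/min

Patient 1: CrCl = (140 − 47) × 120.1 / (72 × 3.9) × 0.85 = 11169.3 / 280.80 × 0.85 ≈ 33.8 mL/min
Patient 2: CrCl = (140 − 49) × 95.6 / (72 × 1.18) × 0.85 = 8699.6 / 84.96 × 0.85 ≈ 87.0 mL/min
|33.8 − 87.0| = 53.2 mL/min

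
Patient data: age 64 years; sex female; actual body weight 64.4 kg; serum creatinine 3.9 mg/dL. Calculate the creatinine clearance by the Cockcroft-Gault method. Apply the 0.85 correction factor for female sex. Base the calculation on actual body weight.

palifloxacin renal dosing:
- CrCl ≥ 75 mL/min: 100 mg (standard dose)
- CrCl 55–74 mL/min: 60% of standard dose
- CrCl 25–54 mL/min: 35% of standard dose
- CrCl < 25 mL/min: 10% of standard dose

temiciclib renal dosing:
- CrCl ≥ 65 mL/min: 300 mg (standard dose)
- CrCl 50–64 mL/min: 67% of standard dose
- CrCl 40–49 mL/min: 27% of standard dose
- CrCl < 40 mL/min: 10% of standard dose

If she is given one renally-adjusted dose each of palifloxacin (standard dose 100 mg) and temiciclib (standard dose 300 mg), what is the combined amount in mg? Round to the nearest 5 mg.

40 mg

CrCl = (140 − 64) × 64.4 / (72 × 3.9) × 0.85 = 4894.4 / 280.80 × 0.85 ≈ 14.8 mL/min
CrCl ≈ 15 mL/min.
palifloxacin: < 25 mL/min → 10% of 100 mg = 10 mg.
temiciclib: < 40 mL/min → 10% of 300 mg = 30 mg.
Total = 10 + 30 = 40 mg.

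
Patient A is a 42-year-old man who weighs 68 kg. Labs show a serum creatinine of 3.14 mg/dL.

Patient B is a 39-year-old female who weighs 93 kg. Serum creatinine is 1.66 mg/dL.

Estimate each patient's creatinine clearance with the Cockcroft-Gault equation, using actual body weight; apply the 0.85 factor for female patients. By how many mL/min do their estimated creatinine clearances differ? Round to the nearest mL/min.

37 mL/min

Patient A: CrCl = (140 − 42) × 68 / (72 × 3.14) = 6664.0 / 226.08 ≈ 29.5 mL/min
Patient B: CrCl = (140 − 39) × 93 / (72 × 1.66) × 0.85 = 9393.0 / 119.52 × 0.85 ≈ 66.8 mL/min
|29.5 − 66.8| = 37.3 mL/min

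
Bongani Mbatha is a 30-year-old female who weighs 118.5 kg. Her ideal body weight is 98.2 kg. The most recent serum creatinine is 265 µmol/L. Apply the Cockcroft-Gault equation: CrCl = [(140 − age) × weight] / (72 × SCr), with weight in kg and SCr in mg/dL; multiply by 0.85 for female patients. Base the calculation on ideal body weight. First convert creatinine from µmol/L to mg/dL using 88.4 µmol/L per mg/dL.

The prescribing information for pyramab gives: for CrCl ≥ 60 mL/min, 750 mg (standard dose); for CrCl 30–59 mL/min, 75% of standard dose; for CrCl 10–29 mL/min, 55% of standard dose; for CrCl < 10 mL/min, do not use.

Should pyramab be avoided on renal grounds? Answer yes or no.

SCr = 265 / 88.4 = 2.998 mg/dL
CrCl = (140 − 30) × 98.2 / (72 × 2.998) × 0.85 = 10802.0 / 215.86 × 0.85 ≈ 42.5 mL/min
CrCl ≈ 43 mL/min, which is ≥ 10 mL/min.

no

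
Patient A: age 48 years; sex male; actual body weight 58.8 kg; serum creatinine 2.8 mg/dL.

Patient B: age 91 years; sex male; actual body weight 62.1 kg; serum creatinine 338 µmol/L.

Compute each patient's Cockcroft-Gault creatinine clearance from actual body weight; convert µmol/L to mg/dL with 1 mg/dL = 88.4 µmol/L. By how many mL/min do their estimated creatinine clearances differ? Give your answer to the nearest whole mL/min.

Patient A: CrCl = (140 − 48) × 58.8 / (72 × 2.8) = 5409.6 / 201.60 ≈ 26.8 mL/min
Patient B: SCr = 338 / 88.4 = 3.824 mg/dL
Patient B: CrCl = (140 − 91) × 62.1 / (72 × 3.824) = 3042.9 / 275.33 ≈ 11.1 mL/min
|26.8 − 11.1| = 15.7 mL/min

16 mL/min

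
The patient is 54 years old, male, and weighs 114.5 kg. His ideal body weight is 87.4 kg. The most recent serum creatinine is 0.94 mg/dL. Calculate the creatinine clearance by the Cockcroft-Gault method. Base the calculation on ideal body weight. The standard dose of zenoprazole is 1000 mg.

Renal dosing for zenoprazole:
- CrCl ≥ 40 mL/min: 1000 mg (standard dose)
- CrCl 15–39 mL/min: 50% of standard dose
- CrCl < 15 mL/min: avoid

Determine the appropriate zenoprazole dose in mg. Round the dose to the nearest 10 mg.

CrCl = (140 − 54) × 87.4 / (72 × 0.94) = 7516.4 / 67.68 ≈ 111.1 mL/min
CrCl ≈ 111 mL/min → bracket ≥ 40 mL/min.
100% of 1000 mg = 1000 mg

1000 mg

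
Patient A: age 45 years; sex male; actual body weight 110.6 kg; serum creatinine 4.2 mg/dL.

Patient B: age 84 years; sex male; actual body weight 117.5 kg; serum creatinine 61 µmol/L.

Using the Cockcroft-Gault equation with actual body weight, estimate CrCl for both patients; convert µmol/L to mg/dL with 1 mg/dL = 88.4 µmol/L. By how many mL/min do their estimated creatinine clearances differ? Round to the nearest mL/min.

98 mL/min

Patient A: CrCl = (140 − 45) × 110.6 / (72 × 4.2) = 10507.0 / 302.40 ≈ 34.7 mL/min
Patient B: SCr = 61 / 88.4 = 0.69 mg/dL
Patient B: CrCl = (140 − 84) × 117.5 / (72 × 0.69) = 6580.0 / 49.68 ≈ 132.4 mL/min
|34.7 − 132.4| = 97.7 mL/min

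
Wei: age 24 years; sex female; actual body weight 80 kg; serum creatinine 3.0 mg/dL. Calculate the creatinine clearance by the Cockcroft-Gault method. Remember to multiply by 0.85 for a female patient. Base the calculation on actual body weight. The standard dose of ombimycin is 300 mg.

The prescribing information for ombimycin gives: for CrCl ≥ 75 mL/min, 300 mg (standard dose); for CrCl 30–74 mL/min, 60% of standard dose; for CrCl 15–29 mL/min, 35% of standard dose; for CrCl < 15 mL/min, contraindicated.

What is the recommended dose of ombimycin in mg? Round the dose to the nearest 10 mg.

180 mg

CrCl = (140 − 24) × 80 / (72 × 3) × 0.85 = 9280.0 / 216.00 × 0.85 ≈ 36.5 mL/min
CrCl ≈ 37 mL/min → bracket 30–74 mL/min.
60% of 300 mg = 180 mg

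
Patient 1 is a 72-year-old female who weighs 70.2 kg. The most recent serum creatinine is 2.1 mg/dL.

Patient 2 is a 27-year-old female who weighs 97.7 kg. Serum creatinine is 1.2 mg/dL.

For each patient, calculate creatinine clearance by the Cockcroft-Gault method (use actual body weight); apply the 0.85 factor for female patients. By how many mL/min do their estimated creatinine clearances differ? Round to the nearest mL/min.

Patient 1: CrCl = (140 − 72) × 70.2 / (72 × 2.1) × 0.85 = 4773.6 / 151.20 × 0.85 ≈ 26.8 mL/min
Patient 2: CrCl = (140 − 27) × 97.7 / (72 × 1.2) × 0.85 = 11040.1 / 86.40 × 0.85 ≈ 108.6 mL/min
|26.8 − 108.6| = 81.8 mL/min

82 mL/min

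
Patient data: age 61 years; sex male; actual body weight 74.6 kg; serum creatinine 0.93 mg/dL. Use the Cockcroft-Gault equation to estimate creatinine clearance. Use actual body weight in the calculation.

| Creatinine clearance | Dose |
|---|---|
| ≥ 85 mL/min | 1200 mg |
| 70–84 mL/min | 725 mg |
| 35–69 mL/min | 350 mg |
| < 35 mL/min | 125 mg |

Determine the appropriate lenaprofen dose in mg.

CrCl = (140 − 61) × 74.6 / (72 × 0.93) = 5893.4 / 66.96 ≈ 88.0 mL/min
CrCl ≈ 88 mL/min → bracket ≥ 85 mL/min.
Dose for this bracket: 1200 mg.

1200 mg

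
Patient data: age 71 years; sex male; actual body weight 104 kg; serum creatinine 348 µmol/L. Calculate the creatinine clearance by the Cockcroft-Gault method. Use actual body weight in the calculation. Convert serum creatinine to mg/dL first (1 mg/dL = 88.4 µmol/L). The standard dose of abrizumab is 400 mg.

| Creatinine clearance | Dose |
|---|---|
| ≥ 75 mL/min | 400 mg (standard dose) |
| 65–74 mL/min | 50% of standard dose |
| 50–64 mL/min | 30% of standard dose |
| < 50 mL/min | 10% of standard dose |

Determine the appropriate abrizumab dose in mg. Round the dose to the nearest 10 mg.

SCr = 348 / 88.4 = 3.937 mg/dL
CrCl = (140 − 71) × 104 / (72 × 3.937) = 7176.0 / 283.46 ≈ 25.3 mL/min
CrCl ≈ 25 mL/min → bracket < 50 mL/min.
10% of 400 mg = 40 mg

40 mg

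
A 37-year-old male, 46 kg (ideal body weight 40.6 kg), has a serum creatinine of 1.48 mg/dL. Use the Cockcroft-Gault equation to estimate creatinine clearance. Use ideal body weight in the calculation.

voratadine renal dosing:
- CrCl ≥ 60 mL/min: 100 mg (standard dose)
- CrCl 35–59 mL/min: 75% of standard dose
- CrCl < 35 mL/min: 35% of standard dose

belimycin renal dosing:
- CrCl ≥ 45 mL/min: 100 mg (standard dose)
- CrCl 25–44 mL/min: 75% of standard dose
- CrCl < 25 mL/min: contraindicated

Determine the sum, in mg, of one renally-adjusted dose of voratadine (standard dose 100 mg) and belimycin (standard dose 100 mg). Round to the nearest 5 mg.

150 mg

CrCl = (140 − 37) × 40.6 / (72 × 1.48) = 4181.8 / 106.56 ≈ 39.2 mL/min
CrCl ≈ 39 mL/min.
voratadine: 35–59 mL/min → 75% of 100 mg = 75 mg.
belimycin: 25–44 mL/min → 75% of 100 mg = 75 mg.
Total = 75 + 75 = 150 mg.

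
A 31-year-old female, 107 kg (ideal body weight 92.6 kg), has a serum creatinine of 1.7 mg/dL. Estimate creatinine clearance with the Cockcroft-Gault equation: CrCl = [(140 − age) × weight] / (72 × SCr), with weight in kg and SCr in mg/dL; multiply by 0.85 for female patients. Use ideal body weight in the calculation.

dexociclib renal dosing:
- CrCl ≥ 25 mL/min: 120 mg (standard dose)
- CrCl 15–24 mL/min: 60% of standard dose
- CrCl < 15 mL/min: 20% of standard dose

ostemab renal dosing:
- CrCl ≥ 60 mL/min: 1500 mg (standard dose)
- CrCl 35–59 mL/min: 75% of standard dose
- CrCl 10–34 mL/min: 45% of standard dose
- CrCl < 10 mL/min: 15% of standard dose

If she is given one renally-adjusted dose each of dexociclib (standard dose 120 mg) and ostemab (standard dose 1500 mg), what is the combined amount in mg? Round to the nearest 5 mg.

1620 mg

CrCl = (140 − 31) × 92.6 / (72 × 1.7) × 0.85 = 10093.4 / 122.40 × 0.85 ≈ 70.1 mL/min
CrCl ≈ 70 mL/min.
dexociclib: ≥ 25 mL/min → 100% of 120 mg = 120 mg.
ostemab: ≥ 60 mL/min → 100% of 1500 mg = 1500 mg.
Total = 120 + 1500 = 1620 mg.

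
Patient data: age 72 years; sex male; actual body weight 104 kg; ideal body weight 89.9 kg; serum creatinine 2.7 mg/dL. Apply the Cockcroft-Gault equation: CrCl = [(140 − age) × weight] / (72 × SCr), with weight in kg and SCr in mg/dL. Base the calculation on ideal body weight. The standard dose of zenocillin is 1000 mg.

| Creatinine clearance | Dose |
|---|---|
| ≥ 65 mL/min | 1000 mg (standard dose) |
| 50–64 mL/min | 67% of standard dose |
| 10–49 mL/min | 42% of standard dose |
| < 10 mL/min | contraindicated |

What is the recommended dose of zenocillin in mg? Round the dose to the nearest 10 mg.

420 mg

CrCl = (140 − 72) × 89.9 / (72 × 2.7) = 6113.2 / 194.40 ≈ 31.4 mL/min
CrCl ≈ 31 mL/min → bracket 10–49 mL/min.
42% of 1000 mg = 420 mg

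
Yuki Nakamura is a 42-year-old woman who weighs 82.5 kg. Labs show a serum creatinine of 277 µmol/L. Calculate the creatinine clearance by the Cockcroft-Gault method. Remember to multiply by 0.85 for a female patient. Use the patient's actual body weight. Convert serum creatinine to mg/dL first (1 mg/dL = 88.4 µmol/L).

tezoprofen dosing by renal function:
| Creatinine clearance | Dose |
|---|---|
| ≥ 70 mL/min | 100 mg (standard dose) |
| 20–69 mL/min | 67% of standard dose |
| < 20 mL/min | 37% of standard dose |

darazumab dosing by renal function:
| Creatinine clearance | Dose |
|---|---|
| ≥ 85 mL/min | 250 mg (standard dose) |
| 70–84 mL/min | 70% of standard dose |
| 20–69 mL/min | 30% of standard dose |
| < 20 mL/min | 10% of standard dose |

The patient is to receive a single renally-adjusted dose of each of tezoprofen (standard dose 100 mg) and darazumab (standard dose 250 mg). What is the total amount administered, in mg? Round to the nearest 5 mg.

140 mg

SCr = 277 / 88.4 = 3.133 mg/dL
CrCl = (140 − 42) × 82.5 / (72 × 3.133) × 0.85 = 8085.0 / 225.58 × 0.85 ≈ 30.5 mL/min
CrCl ≈ 30 mL/min.
tezoprofen: 20–69 mL/min → 67% of 100 mg = 67 mg.
darazumab: 20–69 mL/min → 30% of 250 mg = 75 mg.
Total = 67 + 75 = 142 mg.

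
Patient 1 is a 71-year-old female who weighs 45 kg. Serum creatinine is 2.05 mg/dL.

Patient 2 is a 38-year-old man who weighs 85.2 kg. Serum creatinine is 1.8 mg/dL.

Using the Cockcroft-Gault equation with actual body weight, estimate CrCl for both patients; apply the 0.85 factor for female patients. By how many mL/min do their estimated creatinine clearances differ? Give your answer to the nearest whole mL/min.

Patient 1: CrCl = (140 − 71) × 45 / (72 × 2.05) × 0.85 = 3105.0 / 147.60 × 0.85 ≈ 17.9 mL/min
Patient 2: CrCl = (140 − 38) × 85.2 / (72 × 1.8) = 8690.4 / 129.60 ≈ 67.1 mL/min
|17.9 − 67.1| = 49.2 mL/min

49 mL/min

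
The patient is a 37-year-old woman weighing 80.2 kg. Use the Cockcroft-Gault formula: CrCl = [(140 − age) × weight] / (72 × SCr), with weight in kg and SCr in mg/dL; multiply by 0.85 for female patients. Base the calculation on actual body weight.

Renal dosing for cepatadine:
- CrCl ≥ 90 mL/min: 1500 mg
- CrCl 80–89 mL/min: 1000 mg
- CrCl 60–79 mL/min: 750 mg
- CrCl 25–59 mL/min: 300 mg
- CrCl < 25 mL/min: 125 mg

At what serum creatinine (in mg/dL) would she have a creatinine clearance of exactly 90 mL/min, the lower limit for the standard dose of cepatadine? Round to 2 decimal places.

Standard dose requires CrCl ≥ 90 mL/min.
Set (140 − 37) × 80.2 × 0.85 / (72 × SCr) = 90
SCr = (140 − 37) × 80.2 × 0.85 / (72 × 90) = 1.084 mg/dL

1.08 mg/dL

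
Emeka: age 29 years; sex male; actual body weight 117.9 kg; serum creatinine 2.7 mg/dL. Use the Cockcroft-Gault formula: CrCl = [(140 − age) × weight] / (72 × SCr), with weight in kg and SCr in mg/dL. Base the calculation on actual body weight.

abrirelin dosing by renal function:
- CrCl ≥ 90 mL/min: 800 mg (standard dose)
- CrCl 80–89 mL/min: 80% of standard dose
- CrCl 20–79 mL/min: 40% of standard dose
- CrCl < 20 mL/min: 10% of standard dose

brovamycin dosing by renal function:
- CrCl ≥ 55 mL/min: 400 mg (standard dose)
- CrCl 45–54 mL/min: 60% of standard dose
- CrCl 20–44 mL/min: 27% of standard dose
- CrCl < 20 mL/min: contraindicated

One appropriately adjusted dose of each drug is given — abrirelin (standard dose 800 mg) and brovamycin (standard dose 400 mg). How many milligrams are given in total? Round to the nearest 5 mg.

720 mg

CrCl = (140 − 29) × 117.9 / (72 × 2.7) = 13086.9 / 194.40 ≈ 67.3 mL/min
CrCl ≈ 67 mL/min.
abrirelin: 20–79 mL/min → 40% of 800 mg = 320 mg.
brovamycin: ≥ 55 mL/min → 100% of 400 mg = 400 mg.
Total = 320 + 400 = 720 mg.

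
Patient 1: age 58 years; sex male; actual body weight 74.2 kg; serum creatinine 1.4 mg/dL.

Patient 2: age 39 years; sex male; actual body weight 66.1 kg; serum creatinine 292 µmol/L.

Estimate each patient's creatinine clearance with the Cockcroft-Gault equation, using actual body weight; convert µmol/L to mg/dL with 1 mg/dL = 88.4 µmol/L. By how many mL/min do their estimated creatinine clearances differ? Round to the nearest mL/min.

32 mL/min

Patient 1: CrCl = (140 − 58) × 74.2 / (72 × 1.4) = 6084.4 / 100.80 ≈ 60.4 mL/min
Patient 2: SCr = 292 / 88.4 = 3.303 mg/dL
Patient 2: CrCl = (140 − 39) × 66.1 / (72 × 3.303) = 6676.1 / 237.82 ≈ 28.1 mL/min
|60.4 − 28.1| = 32.3 mL/min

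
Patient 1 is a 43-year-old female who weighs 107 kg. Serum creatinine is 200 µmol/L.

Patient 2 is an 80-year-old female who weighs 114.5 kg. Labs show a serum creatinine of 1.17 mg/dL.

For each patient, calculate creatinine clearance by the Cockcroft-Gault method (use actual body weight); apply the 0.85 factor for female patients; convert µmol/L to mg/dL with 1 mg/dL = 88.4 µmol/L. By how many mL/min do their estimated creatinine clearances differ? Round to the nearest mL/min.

Patient 1: SCr = 200 / 88.4 = 2.262 mg/dL
Patient 1: CrCl = (140 − 43) × 107 / (72 × 2.262) × 0.85 = 10379.0 / 162.86 × 0.85 ≈ 54.2 mL/min
Patient 2: CrCl = (140 − 80) × 114.5 / (72 × 1.17) × 0.85 = 6870.0 / 84.24 × 0.85 ≈ 69.3 mL/min
|54.2 − 69.3| = 15.1 mL/min

15 mL/min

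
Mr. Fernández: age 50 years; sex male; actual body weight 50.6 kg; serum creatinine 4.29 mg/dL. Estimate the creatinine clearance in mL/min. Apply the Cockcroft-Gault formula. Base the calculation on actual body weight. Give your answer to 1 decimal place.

CrCl = (140 − 50) × 50.6 / (72 × 4.29) = 4554.0 / 308.88 ≈ 14.7 mL/min

14.7 mL/min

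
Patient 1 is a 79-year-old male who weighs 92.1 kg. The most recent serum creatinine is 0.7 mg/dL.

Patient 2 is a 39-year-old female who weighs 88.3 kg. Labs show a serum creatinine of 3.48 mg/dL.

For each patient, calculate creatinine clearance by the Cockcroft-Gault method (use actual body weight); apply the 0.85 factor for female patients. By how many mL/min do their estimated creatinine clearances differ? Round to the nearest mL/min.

Patient 1: CrCl = (140 − 79) × 92.1 / (72 × 0.7) = 5618.1 / 50.40 ≈ 111.5 mL/min
Patient 2: CrCl = (140 − 39) × 88.3 / (72 × 3.48) × 0.85 = 8918.3 / 250.56 × 0.85 ≈ 30.3 mL/min
|111.5 − 30.3| = 81.2 mL/min

81 mL/min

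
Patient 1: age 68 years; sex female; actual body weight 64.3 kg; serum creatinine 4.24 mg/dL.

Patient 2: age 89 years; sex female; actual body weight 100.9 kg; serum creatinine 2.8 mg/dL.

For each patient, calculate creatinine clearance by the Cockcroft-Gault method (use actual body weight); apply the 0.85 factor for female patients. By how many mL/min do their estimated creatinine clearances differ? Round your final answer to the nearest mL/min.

Patient 1: CrCl = (140 − 68) × 64.3 / (72 × 4.24) × 0.85 = 4629.6 / 305.28 × 0.85 ≈ 12.9 mL/min
Patient 2: CrCl = (140 − 89) × 100.9 / (72 × 2.8) × 0.85 = 5145.9 / 201.60 × 0.85 ≈ 21.7 mL/min
|12.9 − 21.7| = 8.8 mL/min

9 mL/min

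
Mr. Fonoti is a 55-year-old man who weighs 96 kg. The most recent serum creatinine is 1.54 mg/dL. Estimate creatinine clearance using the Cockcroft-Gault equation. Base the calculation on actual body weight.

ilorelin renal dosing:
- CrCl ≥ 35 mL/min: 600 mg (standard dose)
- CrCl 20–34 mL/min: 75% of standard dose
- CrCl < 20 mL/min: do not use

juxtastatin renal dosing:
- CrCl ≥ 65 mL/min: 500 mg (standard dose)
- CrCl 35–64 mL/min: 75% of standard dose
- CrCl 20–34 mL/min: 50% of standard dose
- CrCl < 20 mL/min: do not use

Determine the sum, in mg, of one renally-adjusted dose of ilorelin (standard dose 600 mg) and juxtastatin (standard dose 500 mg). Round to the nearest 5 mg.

1100 mg

CrCl = (140 − 55) × 96 / (72 × 1.54) = 8160.0 / 110.88 ≈ 73.6 mL/min
CrCl ≈ 74 mL/min.
ilorelin: ≥ 35 mL/min → 100% of 600 mg = 600 mg.
juxtastatin: ≥ 65 mL/min → 100% of 500 mg = 500 mg.
Total = 600 + 500 = 1100 mg.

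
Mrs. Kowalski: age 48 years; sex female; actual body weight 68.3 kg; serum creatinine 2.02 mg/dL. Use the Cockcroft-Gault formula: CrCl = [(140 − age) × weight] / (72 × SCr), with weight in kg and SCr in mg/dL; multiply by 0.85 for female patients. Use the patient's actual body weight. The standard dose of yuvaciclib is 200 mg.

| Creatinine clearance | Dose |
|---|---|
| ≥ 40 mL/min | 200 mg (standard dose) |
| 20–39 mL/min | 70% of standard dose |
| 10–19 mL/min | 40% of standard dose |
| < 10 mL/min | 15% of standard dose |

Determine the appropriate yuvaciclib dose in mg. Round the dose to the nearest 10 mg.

CrCl = (140 − 48) × 68.3 / (72 × 2.02) × 0.85 = 6283.6 / 145.44 × 0.85 ≈ 36.7 mL/min
CrCl ≈ 37 mL/min → bracket 20–39 mL/min.
70% of 200 mg = 140 mg

140 mg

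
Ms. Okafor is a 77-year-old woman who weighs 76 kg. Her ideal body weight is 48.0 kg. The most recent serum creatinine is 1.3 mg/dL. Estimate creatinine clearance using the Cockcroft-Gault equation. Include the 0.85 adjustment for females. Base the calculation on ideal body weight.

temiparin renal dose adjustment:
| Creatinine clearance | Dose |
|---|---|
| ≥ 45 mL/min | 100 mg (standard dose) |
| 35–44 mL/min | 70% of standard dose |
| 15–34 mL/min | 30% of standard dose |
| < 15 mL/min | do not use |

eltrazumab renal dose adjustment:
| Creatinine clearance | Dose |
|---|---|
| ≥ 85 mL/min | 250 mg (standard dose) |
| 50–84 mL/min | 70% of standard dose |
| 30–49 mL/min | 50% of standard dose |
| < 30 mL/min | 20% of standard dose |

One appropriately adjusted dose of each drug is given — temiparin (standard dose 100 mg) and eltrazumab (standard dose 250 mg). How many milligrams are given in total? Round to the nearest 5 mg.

CrCl = (140 − 77) × 48 / (72 × 1.3) × 0.85 = 3024.0 / 93.60 × 0.85 ≈ 27.5 mL/min
CrCl ≈ 27 mL/min.
temiparin: 15–34 mL/min → 30% of 100 mg = 30 mg.
eltrazumab: < 30 mL/min → 20% of 250 mg = 50 mg.
Total = 30 + 50 = 80 mg.

80 mg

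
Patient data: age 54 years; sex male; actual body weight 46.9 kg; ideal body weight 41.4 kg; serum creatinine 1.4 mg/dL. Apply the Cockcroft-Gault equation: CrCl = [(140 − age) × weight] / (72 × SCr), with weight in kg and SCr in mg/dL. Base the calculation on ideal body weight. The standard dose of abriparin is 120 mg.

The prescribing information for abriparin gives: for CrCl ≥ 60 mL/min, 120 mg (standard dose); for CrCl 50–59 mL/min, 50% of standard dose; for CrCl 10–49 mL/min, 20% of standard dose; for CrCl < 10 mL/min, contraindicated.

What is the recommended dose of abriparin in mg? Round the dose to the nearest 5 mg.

CrCl = (140 − 54) × 41.4 / (72 × 1.4) = 3560.4 / 100.80 ≈ 35.3 mL/min
CrCl ≈ 35 mL/min → bracket 10–49 mL/min.
20% of 120 mg = 24 mg → 25 mg

25 mg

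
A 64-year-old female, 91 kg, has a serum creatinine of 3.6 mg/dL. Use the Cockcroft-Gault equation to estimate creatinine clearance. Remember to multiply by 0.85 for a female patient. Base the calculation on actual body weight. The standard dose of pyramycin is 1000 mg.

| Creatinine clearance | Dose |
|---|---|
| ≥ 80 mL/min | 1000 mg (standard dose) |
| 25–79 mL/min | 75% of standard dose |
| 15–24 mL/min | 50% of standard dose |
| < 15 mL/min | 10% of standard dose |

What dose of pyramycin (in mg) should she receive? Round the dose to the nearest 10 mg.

CrCl = (140 − 64) × 91 / (72 × 3.6) × 0.85 = 6916.0 / 259.20 × 0.85 ≈ 22.7 mL/min
CrCl ≈ 23 mL/min → bracket 15–24 mL/min.
50% of 1000 mg = 500 mg

500 mg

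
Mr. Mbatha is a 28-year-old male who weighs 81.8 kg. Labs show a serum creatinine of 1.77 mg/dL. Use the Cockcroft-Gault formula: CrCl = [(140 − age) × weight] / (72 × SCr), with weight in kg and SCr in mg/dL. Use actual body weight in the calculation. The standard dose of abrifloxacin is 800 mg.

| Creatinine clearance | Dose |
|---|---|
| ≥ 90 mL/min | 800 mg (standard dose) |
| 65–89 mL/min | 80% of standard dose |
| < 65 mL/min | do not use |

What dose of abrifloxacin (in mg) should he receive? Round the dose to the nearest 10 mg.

CrCl = (140 − 28) × 81.8 / (72 × 1.77) = 9161.6 / 127.44 ≈ 71.9 mL/min
CrCl ≈ 72 mL/min → bracket 65–89 mL/min.
80% of 800 mg = 640 mg

640 mg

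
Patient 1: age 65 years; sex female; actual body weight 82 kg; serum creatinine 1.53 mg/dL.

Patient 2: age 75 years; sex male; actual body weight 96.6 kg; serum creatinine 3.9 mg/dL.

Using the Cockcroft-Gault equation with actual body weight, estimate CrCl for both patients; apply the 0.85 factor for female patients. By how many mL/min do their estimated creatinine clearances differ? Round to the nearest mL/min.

Patient 1: CrCl = (140 − 65) × 82 / (72 × 1.53) × 0.85 = 6150.0 / 110.16 × 0.85 ≈ 47.5 mL/min
Patient 2: CrCl = (140 − 75) × 96.6 / (72 × 3.9) = 6279.0 / 280.80 ≈ 22.4 mL/min
|47.5 − 22.4| = 25.1 mL/min

25 mL/min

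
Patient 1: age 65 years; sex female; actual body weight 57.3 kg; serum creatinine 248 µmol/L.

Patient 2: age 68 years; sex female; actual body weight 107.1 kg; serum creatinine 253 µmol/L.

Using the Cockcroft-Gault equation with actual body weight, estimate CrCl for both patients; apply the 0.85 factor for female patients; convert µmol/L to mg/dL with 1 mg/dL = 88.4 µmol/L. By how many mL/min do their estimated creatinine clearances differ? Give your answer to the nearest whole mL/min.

Patient 1: SCr = 248 / 88.4 = 2.805 mg/dL
Patient 1: CrCl = (140 − 65) × 57.3 / (72 × 2.805) × 0.85 = 4297.5 / 201.96 × 0.85 ≈ 18.1 mL/min
Patient 2: SCr = 253 / 88.4 = 2.862 mg/dL
Patient 2: CrCl = (140 − 68) × 107.1 / (72 × 2.862) × 0.85 = 7711.2 / 206.06 × 0.85 ≈ 31.8 mL/min
|18.1 − 31.8| = 13.7 mL/min

14 mL/min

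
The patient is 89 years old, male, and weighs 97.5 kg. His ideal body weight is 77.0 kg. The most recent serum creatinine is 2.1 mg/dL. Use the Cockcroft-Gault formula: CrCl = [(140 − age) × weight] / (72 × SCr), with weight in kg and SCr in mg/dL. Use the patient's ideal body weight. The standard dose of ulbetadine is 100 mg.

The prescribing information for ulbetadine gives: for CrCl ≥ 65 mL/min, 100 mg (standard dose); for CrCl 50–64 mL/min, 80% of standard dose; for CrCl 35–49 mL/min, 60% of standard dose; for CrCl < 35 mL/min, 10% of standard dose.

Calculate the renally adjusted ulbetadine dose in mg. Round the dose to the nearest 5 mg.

10 mg

CrCl = (140 − 89) × 77 / (72 × 2.1) = 3927.0 / 151.20 ≈ 26.0 mL/min
CrCl ≈ 26 mL/min → bracket < 35 mL/min.
10% of 100 mg = 10 mg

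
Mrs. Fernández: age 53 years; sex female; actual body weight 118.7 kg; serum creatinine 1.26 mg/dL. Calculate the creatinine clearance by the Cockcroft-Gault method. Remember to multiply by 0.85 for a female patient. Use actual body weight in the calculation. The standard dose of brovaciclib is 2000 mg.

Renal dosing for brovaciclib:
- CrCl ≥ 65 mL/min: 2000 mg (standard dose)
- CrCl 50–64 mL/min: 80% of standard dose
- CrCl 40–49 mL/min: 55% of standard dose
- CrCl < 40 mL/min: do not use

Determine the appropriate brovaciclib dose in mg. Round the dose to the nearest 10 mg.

CrCl = (140 − 53) × 118.7 / (72 × 1.26) × 0.85 = 10326.9 / 90.72 × 0.85 ≈ 96.8 mL/min
CrCl ≈ 97 mL/min → bracket ≥ 65 mL/min.
100% of 2000 mg = 2000 mg

2000 mg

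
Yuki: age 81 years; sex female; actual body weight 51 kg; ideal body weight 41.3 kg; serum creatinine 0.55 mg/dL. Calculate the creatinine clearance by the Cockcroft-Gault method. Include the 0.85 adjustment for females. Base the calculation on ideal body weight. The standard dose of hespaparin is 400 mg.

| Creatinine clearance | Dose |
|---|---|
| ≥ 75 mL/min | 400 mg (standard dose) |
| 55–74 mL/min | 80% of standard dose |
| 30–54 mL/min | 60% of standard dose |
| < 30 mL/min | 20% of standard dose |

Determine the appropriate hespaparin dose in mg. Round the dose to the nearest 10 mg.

CrCl = (140 − 81) × 41.3 / (72 × 0.55) × 0.85 = 2436.7 / 39.60 × 0.85 ≈ 52.3 mL/min
CrCl ≈ 52 mL/min → bracket 30–54 mL/min.
60% of 400 mg = 240 mg

240 mg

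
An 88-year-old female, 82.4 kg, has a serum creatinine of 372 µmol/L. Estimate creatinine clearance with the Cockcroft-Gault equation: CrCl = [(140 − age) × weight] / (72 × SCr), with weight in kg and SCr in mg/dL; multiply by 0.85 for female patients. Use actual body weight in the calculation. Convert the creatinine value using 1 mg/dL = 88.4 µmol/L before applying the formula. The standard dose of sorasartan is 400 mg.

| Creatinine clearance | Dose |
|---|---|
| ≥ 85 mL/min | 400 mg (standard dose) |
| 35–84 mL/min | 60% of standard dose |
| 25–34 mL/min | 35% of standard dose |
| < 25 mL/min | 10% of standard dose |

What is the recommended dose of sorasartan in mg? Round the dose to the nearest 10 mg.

SCr = 372 / 88.4 = 4.208 mg/dL
CrCl = (140 − 88) × 82.4 / (72 × 4.208) × 0.85 = 4284.8 / 302.98 × 0.85 ≈ 12.0 mL/min
CrCl ≈ 12 mL/min → bracket < 25 mL/min.
10% of 400 mg = 40 mg

40 mg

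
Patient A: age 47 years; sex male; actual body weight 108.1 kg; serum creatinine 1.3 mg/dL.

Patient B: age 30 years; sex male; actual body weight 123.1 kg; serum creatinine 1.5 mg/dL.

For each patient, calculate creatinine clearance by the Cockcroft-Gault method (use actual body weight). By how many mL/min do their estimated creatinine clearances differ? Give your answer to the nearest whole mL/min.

18 mL/min

Patient A: CrCl = (140 − 47) × 108.1 / (72 × 1.3) = 10053.3 / 93.60 ≈ 107.4 mL/min
Patient B: CrCl = (140 − 30) × 123.1 / (72 × 1.5) = 13541.0 / 108.00 ≈ 125.4 mL/min
|107.4 − 125.4| = 18.0 mL/min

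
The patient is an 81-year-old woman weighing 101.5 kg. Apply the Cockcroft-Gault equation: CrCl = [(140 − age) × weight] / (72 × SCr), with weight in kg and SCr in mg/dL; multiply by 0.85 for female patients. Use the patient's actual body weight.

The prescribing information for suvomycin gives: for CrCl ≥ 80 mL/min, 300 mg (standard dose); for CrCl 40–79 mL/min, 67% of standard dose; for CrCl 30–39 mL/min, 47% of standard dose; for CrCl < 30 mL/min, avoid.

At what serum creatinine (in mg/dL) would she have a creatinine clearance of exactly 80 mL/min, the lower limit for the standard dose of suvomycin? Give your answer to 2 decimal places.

0.88 mg/dL

Standard dose requires CrCl ≥ 80 mL/min.
Set (140 − 81) × 101.5 × 0.85 / (72 × SCr) = 80
SCr = (140 − 81) × 101.5 × 0.85 / (72 × 80) = 0.884 mg/dL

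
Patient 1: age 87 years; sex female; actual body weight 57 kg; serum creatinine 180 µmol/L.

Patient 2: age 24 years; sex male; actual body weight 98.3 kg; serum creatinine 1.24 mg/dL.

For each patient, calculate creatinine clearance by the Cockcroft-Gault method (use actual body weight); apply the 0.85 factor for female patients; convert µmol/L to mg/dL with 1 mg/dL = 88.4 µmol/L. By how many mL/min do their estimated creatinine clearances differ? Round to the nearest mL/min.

Patient 1: SCr = 180 / 88.4 = 2.036 mg/dL
Patient 1: CrCl = (140 − 87) × 57 / (72 × 2.036) × 0.85 = 3021.0 / 146.59 × 0.85 ≈ 17.5 mL/min
Patient 2: CrCl = (140 − 24) × 98.3 / (72 × 1.24) = 11402.8 / 89.28 ≈ 127.7 mL/min
|17.5 − 127.7| = 110.2 mL/min

110 mL/min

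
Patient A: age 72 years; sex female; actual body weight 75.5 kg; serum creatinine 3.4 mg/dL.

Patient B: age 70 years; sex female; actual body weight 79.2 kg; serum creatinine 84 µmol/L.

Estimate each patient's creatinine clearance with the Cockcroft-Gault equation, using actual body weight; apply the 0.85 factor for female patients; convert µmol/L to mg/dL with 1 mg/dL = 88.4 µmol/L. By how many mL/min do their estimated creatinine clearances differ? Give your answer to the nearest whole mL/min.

51 mL/min

Patient A: CrCl = (140 − 72) × 75.5 / (72 × 3.4) × 0.85 = 5134.0 / 244.80 × 0.85 ≈ 17.8 mL/min
Patient B: SCr = 84 / 88.4 = 0.95 mg/dL
Patient B: CrCl = (140 − 70) × 79.2 / (72 × 0.95) × 0.85 = 5544.0 / 68.40 × 0.85 ≈ 68.9 mL/min
|17.8 − 68.9| = 51.1 mL/min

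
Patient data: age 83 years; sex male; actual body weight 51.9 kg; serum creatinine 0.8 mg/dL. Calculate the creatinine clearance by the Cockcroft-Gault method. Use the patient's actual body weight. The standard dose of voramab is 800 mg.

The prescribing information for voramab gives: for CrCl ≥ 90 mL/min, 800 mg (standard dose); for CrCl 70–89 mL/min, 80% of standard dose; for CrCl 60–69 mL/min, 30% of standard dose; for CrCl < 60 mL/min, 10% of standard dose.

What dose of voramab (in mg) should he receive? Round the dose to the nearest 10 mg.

80 mg

CrCl = (140 − 83) × 51.9 / (72 × 0.8) = 2958.3 / 57.60 ≈ 51.4 mL/min
CrCl ≈ 51 mL/min → bracket < 60 mL/min.
10% of 800 mg = 80 mg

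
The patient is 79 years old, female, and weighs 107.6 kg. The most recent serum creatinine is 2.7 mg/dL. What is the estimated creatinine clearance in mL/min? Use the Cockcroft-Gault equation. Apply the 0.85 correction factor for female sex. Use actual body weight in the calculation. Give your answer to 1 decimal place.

CrCl = (140 − 79) × 107.6 / (72 × 2.7) × 0.85 = 6563.6 / 194.40 × 0.85 ≈ 28.7 mL/min

28.7 mL/min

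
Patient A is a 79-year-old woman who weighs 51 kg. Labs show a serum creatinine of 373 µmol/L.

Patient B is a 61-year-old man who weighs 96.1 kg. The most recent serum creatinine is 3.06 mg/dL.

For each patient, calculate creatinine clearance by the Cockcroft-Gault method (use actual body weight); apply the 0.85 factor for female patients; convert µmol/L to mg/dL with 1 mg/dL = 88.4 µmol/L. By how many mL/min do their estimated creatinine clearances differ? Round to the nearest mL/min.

Patient A: SCr = 373 / 88.4 = 4.219 mg/dL
Patient A: CrCl = (140 − 79) × 51 / (72 × 4.219) × 0.85 = 3111.0 / 303.77 × 0.85 ≈ 8.7 mL/min
Patient B: CrCl = (140 − 61) × 96.1 / (72 × 3.06) = 7591.9 / 220.32 ≈ 34.5 mL/min
|8.7 − 34.5| = 25.8 mL/min

26 mL/min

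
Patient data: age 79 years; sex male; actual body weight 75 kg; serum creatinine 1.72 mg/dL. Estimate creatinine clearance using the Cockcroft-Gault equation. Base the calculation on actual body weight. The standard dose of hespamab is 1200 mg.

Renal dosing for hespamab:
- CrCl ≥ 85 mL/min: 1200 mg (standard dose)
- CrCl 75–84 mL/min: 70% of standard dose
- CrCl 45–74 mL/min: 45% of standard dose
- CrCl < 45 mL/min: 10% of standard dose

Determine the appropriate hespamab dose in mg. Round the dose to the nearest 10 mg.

CrCl = (140 − 79) × 75 / (72 × 1.72) = 4575.0 / 123.84 ≈ 36.9 mL/min
CrCl ≈ 37 mL/min → bracket < 45 mL/min.
10% of 1200 mg = 120 mg

120 mg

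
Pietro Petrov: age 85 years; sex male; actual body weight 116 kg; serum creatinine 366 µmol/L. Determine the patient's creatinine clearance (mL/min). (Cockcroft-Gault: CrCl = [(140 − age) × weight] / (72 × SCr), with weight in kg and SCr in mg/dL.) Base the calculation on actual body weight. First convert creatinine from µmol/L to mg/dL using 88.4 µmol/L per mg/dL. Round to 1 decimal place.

SCr = 366 / 88.4 = 4.14 mg/dL
CrCl = (140 − 85) × 116 / (72 × 4.14) = 6380.0 / 298.08 ≈ 21.4 mL/min

21.4 mL/min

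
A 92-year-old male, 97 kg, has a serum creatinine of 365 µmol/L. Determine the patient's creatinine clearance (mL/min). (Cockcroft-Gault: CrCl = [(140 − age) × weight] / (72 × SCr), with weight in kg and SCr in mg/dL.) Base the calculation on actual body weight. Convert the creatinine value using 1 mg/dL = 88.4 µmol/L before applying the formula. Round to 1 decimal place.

15.7 mL/min

SCr = 365 / 88.4 = 4.129 mg/dL
CrCl = (140 − 92) × 97 / (72 × 4.129) = 4656.0 / 297.29 ≈ 15.7 mL/min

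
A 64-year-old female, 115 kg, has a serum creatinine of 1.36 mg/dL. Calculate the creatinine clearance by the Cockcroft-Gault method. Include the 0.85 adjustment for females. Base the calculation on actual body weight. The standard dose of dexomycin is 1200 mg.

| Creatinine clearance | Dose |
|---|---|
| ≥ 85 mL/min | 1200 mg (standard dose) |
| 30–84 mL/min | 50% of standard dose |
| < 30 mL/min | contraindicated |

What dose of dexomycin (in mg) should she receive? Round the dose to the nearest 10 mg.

CrCl = (140 − 64) × 115 / (72 × 1.36) × 0.85 = 8740.0 / 97.92 × 0.85 ≈ 75.9 mL/min
CrCl ≈ 76 mL/min → bracket 30–84 mL/min.
50% of 1200 mg = 600 mg

600 mg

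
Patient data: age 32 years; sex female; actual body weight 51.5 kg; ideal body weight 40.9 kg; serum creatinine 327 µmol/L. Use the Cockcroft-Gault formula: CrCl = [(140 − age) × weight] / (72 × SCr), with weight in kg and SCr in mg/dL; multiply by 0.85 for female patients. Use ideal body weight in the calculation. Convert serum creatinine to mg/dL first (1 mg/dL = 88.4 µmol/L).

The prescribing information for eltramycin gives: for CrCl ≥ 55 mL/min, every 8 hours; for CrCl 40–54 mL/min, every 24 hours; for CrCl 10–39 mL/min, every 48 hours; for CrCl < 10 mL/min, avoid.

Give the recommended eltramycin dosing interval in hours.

every 48 hours

SCr = 327 / 88.4 = 3.699 mg/dL
CrCl = (140 − 32) × 40.9 / (72 × 3.699) × 0.85 = 4417.2 / 266.33 × 0.85 ≈ 14.1 mL/min
CrCl ≈ 14 mL/min → bracket 10–39 mL/min → every 48 hours.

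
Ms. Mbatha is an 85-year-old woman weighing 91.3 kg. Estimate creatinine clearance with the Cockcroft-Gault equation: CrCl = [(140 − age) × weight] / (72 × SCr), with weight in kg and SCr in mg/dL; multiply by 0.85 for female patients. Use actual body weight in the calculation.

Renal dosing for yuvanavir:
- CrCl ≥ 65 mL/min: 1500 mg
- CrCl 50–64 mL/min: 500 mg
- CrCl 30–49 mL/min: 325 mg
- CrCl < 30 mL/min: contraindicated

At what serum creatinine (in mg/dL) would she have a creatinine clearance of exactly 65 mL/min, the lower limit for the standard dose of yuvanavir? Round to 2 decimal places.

0.91 mg/dL

Standard dose requires CrCl ≥ 65 mL/min.
Set (140 − 85) × 91.3 × 0.85 / (72 × SCr) = 65
SCr = (140 − 85) × 91.3 × 0.85 / (72 × 65) = 0.912 mg/dL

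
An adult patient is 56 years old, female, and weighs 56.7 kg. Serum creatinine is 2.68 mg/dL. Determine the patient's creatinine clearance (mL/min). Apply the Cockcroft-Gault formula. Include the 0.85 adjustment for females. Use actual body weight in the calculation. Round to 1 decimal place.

CrCl = (140 − 56) × 56.7 / (72 × 2.68) × 0.85 = 4762.8 / 192.96 × 0.85 ≈ 21.0 mL/min

21.0 mL/min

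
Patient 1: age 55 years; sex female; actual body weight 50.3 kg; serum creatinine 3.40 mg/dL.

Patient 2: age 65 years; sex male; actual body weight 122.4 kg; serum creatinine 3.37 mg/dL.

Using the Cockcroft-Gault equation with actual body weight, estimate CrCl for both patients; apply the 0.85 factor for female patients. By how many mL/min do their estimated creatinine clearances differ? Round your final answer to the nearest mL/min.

23 mL/min

Patient 1: CrCl = (140 − 55) × 50.3 / (72 × 3.4) × 0.85 = 4275.5 / 244.80 × 0.85 ≈ 14.8 mL/min
Patient 2: CrCl = (140 − 65) × 122.4 / (72 × 3.37) = 9180.0 / 242.64 ≈ 37.8 mL/min
|14.8 − 37.8| = 23.0 mL/min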